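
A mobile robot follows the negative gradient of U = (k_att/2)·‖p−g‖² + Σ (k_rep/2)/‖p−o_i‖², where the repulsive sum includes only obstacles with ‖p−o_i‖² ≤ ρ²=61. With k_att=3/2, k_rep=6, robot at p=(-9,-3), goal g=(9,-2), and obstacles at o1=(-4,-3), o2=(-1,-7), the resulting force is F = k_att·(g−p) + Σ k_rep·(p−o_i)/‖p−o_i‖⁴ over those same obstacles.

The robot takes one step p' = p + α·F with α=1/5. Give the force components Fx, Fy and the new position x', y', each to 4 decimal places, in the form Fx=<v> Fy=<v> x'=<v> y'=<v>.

F_att = 3/2·(g−p) = 3/2·(18,1) = (27.0000,1.5000)
o1: d²=25 ≤ ρ²=61; F_rep = 6·(-5,0)/25² = (-0.0480,0.0000)
o2: d²=80 > ρ²=61 → inactive
F = F_att + ΣF_rep = (26.9520,1.5000)
p' = p + 1/5·F = (-3.6096,-2.7000)

Fx=26.9520 Fy=1.5000 x'=-3.6096 y'=-2.7000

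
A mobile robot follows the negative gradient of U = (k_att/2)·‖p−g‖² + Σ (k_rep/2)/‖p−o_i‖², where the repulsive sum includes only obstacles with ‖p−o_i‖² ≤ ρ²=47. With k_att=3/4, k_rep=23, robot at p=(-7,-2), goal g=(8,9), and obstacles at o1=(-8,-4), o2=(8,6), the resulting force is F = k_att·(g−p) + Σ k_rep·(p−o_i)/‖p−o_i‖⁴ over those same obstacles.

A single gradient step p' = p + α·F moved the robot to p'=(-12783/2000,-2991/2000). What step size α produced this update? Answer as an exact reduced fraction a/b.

F_att = 3/4·(g−p) = 3/4·(15,11) = (11.2500,8.2500)
o1: d²=5 ≤ ρ²=47; F_rep = 23·(1,2)/5² = (0.9200,1.8400)
o2: d²=289 > ρ²=47 → inactive
F = F_att + ΣF_rep = (12.1700,10.0900)
Δp = p'−p = (0.6085,0.5045); α = Δx/Fx = (1217/2000) / (1217/100) = 1/20
check: Δy/Fy = (1009/2000) / (1009/100) = 1/20 ✓

α = 1/20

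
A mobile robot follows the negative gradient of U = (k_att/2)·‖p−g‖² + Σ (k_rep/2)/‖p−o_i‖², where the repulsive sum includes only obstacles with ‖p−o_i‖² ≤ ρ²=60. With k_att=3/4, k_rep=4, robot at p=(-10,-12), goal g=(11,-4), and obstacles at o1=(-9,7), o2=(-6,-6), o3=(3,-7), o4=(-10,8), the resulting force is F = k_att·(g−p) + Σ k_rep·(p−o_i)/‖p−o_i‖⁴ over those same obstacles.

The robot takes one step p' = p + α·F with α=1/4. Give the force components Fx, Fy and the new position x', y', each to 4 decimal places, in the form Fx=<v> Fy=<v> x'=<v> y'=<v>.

F_att = 3/4·(g−p) = 3/4·(21,8) = (15.7500,6.0000)
o1: d²=362 > ρ²=60 → inactive
o2: d²=52 ≤ ρ²=60; F_rep = 4·(-4,-6)/52² = (-0.0059,-0.0089)
o3: d²=194 > ρ²=60 → inactive
o4: d²=400 > ρ²=60 → inactive
F = F_att + ΣF_rep = (15.7441,5.9911)
p' = p + 1/4·F = (-6.0640,-10.5022)

Fx=15.7441 Fy=5.9911 x'=-6.0640 y'=-10.5022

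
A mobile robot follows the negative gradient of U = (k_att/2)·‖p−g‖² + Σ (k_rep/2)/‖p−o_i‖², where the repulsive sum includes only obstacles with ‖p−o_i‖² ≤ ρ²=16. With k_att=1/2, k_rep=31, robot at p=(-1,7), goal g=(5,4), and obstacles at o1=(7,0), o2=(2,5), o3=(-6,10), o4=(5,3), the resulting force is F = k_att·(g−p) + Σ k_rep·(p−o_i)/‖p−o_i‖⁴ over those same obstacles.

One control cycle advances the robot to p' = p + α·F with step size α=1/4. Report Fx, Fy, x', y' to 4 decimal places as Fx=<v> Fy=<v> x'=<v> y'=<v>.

Fx=2.4497 Fy=-1.1331 x'=-0.3876 y'=6.7167

F_att = 1/2·(g−p) = 1/2·(6,-3) = (3.0000,-1.5000)
o1: d²=113 > ρ²=16 → inactive
o2: d²=13 ≤ ρ²=16; F_rep = 31·(-3,2)/13² = (-0.5503,0.3669)
o3: d²=34 > ρ²=16 → inactive
o4: d²=52 > ρ²=16 → inactive
F = F_att + ΣF_rep = (2.4497,-1.1331)
p' = p + 1/4·F = (-0.3876,6.7167)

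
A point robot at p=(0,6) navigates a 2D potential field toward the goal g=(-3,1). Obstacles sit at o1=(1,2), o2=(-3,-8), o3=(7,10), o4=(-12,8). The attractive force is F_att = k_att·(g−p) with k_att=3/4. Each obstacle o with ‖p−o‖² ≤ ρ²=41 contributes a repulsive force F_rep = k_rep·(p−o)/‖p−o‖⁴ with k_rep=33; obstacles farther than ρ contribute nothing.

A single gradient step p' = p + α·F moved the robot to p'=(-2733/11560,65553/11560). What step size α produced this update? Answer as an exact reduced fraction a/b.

α = 1/10

F_att = 3/4·(g−p) = 3/4·(-3,-5) = (-2.2500,-3.7500)
o1: d²=17 ≤ ρ²=41; F_rep = 33·(-1,4)/17² = (-0.1142,0.4567)
o2: d²=205 > ρ²=41 → inactive
o3: d²=65 > ρ²=41 → inactive
o4: d²=148 > ρ²=41 → inactive
F = F_att + ΣF_rep = (-2.3642,-3.2933)
Δp = p'−p = (-0.2364,-0.3293); α = Δx/Fx = (-2733/11560) / (-2733/1156) = 1/10
check: Δy/Fy = (-3807/11560) / (-3807/1156) = 1/10 ✓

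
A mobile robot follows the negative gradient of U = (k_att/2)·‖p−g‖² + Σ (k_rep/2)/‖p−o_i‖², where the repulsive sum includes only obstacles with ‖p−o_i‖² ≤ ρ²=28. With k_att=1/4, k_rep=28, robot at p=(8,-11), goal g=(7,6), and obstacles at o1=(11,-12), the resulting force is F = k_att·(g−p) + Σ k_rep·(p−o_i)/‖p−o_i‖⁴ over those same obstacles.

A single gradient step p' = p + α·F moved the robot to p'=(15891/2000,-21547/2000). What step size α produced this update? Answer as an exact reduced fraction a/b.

α = 1/20

F_att = 1/4·(g−p) = 1/4·(-1,17) = (-0.2500,4.2500)
o1: d²=10 ≤ ρ²=28; F_rep = 28·(-3,1)/10² = (-0.8400,0.2800)
F = F_att + ΣF_rep = (-1.0900,4.5300)
Δp = p'−p = (-0.0545,0.2265); α = Δx/Fx = (-109/2000) / (-109/100) = 1/20
check: Δy/Fy = (453/2000) / (453/100) = 1/20 ✓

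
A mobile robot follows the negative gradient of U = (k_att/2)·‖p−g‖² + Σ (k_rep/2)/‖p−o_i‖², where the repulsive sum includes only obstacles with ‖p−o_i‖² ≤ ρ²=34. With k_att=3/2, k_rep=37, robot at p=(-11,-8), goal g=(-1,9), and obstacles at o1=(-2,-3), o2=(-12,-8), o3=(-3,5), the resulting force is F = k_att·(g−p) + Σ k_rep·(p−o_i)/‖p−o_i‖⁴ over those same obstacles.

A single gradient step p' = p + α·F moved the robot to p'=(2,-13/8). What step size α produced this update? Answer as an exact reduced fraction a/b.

α = 1/4

F_att = 3/2·(g−p) = 3/2·(10,17) = (15.0000,25.5000)
o1: d²=106 > ρ²=34 → inactive
o2: d²=1 ≤ ρ²=34; F_rep = 37·(1,0)/1² = (37.0000,0.0000)
o3: d²=233 > ρ²=34 → inactive
F = F_att + ΣF_rep = (52.0000,25.5000)
Δp = p'−p = (13.0000,6.3750); α = Δx/Fx = (13) / (52) = 1/4
check: Δy/Fy = (51/8) / (51/2) = 1/4 ✓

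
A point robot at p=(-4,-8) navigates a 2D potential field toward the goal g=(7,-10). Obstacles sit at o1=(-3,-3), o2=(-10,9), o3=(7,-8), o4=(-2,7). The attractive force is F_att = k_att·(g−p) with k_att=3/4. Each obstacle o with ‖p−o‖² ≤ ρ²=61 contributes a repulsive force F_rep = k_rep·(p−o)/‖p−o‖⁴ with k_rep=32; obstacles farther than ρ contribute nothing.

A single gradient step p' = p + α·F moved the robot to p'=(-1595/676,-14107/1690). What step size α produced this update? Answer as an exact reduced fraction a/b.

F_att = 3/4·(g−p) = 3/4·(11,-2) = (8.2500,-1.5000)
o1: d²=26 ≤ ρ²=61; F_rep = 32·(-1,-5)/26² = (-0.0473,-0.2367)
o2: d²=325 > ρ²=61 → inactive
o3: d²=121 > ρ²=61 → inactive
o4: d²=229 > ρ²=61 → inactive
F = F_att + ΣF_rep = (8.2027,-1.7367)
Δp = p'−p = (1.6405,-0.3473); α = Δx/Fx = (1109/676) / (5545/676) = 1/5
check: Δy/Fy = (-587/1690) / (-587/338) = 1/5 ✓

α = 1/5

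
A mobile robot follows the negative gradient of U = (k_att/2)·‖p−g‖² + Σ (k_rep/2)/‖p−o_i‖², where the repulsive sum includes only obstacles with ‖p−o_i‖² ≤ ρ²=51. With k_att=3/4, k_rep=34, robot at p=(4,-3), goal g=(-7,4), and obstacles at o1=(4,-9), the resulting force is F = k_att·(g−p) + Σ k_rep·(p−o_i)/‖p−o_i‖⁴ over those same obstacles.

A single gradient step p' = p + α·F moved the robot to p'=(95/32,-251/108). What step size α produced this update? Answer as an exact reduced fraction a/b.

α = 1/8

F_att = 3/4·(g−p) = 3/4·(-11,7) = (-8.2500,5.2500)
o1: d²=36 ≤ ρ²=51; F_rep = 34·(0,6)/36² = (0.0000,0.1574)
F = F_att + ΣF_rep = (-8.2500,5.4074)
Δp = p'−p = (-1.0312,0.6759); α = Δx/Fx = (-33/32) / (-33/4) = 1/8
check: Δy/Fy = (73/108) / (146/27) = 1/8 ✓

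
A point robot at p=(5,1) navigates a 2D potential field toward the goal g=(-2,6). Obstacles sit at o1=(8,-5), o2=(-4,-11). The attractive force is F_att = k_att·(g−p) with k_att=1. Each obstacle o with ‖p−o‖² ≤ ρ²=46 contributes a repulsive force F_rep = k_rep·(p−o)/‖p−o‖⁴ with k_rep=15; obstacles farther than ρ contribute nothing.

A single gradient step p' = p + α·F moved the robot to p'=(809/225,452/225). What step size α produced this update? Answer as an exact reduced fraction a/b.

α = 1/5

F_att = 1·(g−p) = 1·(-7,5) = (-7.0000,5.0000)
o1: d²=45 ≤ ρ²=46; F_rep = 15·(-3,6)/45² = (-0.0222,0.0444)
o2: d²=225 > ρ²=46 → inactive
F = F_att + ΣF_rep = (-7.0222,5.0444)
Δp = p'−p = (-1.4044,1.0089); α = Δx/Fx = (-316/225) / (-316/45) = 1/5
check: Δy/Fy = (227/225) / (227/45) = 1/5 ✓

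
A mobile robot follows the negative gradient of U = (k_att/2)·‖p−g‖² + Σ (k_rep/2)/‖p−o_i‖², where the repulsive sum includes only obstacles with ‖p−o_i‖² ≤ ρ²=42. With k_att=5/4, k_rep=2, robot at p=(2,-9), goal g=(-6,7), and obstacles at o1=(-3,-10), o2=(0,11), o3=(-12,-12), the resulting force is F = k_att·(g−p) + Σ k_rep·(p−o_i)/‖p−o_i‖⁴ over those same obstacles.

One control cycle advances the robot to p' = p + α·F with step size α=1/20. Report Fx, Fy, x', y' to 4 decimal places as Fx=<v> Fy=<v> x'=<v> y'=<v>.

Fx=-9.9852 Fy=20.0030 x'=1.5007 y'=-7.9999

F_att = 5/4·(g−p) = 5/4·(-8,16) = (-10.0000,20.0000)
o1: d²=26 ≤ ρ²=42; F_rep = 2·(5,1)/26² = (0.0148,0.0030)
o2: d²=404 > ρ²=42 → inactive
o3: d²=205 > ρ²=42 → inactive
F = F_att + ΣF_rep = (-9.9852,20.0030)
p' = p + 1/20·F = (1.5007,-7.9999)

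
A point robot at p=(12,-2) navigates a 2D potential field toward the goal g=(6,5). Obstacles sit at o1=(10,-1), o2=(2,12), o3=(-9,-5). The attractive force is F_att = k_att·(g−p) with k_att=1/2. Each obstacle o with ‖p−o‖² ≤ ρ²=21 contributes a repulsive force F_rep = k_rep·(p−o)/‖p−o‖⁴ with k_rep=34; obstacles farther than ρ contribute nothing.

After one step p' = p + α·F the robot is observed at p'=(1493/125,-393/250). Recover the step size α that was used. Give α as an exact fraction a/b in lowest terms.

α = 1/5

F_att = 1/2·(g−p) = 1/2·(-6,7) = (-3.0000,3.5000)
o1: d²=5 ≤ ρ²=21; F_rep = 34·(2,-1)/5² = (2.7200,-1.3600)
o2: d²=296 > ρ²=21 → inactive
o3: d²=450 > ρ²=21 → inactive
F = F_att + ΣF_rep = (-0.2800,2.1400)
Δp = p'−p = (-0.0560,0.4280); α = Δx/Fx = (-7/125) / (-7/25) = 1/5
check: Δy/Fy = (107/250) / (107/50) = 1/5 ✓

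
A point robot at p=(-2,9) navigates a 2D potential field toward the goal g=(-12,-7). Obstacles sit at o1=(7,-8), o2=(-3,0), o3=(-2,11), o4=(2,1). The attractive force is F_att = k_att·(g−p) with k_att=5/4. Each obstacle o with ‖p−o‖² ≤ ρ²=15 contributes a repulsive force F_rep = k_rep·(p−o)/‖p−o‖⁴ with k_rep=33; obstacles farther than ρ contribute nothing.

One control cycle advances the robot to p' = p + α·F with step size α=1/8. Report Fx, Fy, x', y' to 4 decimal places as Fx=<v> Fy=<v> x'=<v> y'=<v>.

F_att = 5/4·(g−p) = 5/4·(-10,-16) = (-12.5000,-20.0000)
o1: d²=370 > ρ²=15 → inactive
o2: d²=82 > ρ²=15 → inactive
o3: d²=4 ≤ ρ²=15; F_rep = 33·(0,-2)/4² = (0.0000,-4.1250)
o4: d²=80 > ρ²=15 → inactive
F = F_att + ΣF_rep = (-12.5000,-24.1250)
p' = p + 1/8·F = (-3.5625,5.9844)

Fx=-12.5000 Fy=-24.1250 x'=-3.5625 y'=5.9844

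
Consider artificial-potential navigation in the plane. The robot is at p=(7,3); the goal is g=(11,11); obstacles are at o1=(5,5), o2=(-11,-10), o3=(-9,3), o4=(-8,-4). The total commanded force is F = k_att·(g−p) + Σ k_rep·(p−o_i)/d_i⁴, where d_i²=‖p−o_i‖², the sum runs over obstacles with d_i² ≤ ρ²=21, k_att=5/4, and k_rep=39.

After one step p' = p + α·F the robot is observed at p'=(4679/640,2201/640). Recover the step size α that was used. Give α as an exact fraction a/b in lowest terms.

F_att = 5/4·(g−p) = 5/4·(4,8) = (5.0000,10.0000)
o1: d²=8 ≤ ρ²=21; F_rep = 39·(2,-2)/8² = (1.2188,-1.2188)
o2: d²=493 > ρ²=21 → inactive
o3: d²=256 > ρ²=21 → inactive
o4: d²=274 > ρ²=21 → inactive
F = F_att + ΣF_rep = (6.2188,8.7812)
Δp = p'−p = (0.3109,0.4391); α = Δx/Fx = (199/640) / (199/32) = 1/20
check: Δy/Fy = (281/640) / (281/32) = 1/20 ✓

α = 1/20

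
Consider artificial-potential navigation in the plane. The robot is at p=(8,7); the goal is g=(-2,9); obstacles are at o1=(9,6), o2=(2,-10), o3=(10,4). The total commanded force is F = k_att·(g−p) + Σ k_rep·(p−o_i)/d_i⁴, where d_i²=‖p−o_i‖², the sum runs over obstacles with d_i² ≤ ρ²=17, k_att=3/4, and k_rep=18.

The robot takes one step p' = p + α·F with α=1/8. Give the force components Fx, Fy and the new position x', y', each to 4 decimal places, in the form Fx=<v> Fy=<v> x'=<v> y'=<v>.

Fx=-12.2130 Fy=6.3195 x'=6.4734 y'=7.7899

F_att = 3/4·(g−p) = 3/4·(-10,2) = (-7.5000,1.5000)
o1: d²=2 ≤ ρ²=17; F_rep = 18·(-1,1)/2² = (-4.5000,4.5000)
o2: d²=325 > ρ²=17 → inactive
o3: d²=13 ≤ ρ²=17; F_rep = 18·(-2,3)/13² = (-0.2130,0.3195)
F = F_att + ΣF_rep = (-12.2130,6.3195)
p' = p + 1/8·F = (6.4734,7.7899)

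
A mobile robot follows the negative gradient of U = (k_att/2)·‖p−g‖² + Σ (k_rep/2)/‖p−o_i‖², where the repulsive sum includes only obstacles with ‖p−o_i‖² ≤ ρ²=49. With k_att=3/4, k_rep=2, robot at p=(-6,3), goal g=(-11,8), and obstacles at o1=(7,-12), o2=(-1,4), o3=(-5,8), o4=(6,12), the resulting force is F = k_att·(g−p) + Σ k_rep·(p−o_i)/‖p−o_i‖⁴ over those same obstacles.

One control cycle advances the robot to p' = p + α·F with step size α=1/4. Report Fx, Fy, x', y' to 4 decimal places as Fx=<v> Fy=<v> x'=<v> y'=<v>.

Fx=-3.7678 Fy=3.7322 x'=-6.9419 y'=3.9331

F_att = 3/4·(g−p) = 3/4·(-5,5) = (-3.7500,3.7500)
o1: d²=394 > ρ²=49 → inactive
o2: d²=26 ≤ ρ²=49; F_rep = 2·(-5,-1)/26² = (-0.0148,-0.0030)
o3: d²=26 ≤ ρ²=49; F_rep = 2·(-1,-5)/26² = (-0.0030,-0.0148)
o4: d²=225 > ρ²=49 → inactive
F = F_att + ΣF_rep = (-3.7678,3.7322)
p' = p + 1/4·F = (-6.9419,3.9331)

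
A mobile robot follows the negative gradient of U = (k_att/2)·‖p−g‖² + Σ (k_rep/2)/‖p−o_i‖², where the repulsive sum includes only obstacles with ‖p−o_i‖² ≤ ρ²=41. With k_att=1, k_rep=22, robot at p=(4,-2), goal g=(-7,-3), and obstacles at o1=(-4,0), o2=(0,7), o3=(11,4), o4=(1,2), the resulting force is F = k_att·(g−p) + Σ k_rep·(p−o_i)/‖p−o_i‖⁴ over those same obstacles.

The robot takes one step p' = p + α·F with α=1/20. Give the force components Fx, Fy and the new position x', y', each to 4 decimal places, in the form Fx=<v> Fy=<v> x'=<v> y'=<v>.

Fx=-10.8944 Fy=-1.1408 x'=3.4553 y'=-2.0570

F_att = 1·(g−p) = 1·(-11,-1) = (-11.0000,-1.0000)
o1: d²=68 > ρ²=41 → inactive
o2: d²=97 > ρ²=41 → inactive
o3: d²=85 > ρ²=41 → inactive
o4: d²=25 ≤ ρ²=41; F_rep = 22·(3,-4)/25² = (0.1056,-0.1408)
F = F_att + ΣF_rep = (-10.8944,-1.1408)
p' = p + 1/20·F = (3.4553,-2.0570)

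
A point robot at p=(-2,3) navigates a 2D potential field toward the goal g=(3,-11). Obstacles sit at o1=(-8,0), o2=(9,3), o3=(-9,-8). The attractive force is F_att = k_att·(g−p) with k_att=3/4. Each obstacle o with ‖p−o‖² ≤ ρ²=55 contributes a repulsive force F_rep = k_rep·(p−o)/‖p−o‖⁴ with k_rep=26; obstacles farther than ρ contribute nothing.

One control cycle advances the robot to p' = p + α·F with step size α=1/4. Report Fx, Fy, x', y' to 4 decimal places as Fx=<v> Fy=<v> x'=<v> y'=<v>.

F_att = 3/4·(g−p) = 3/4·(5,-14) = (3.7500,-10.5000)
o1: d²=45 ≤ ρ²=55; F_rep = 26·(6,3)/45² = (0.0770,0.0385)
o2: d²=121 > ρ²=55 → inactive
o3: d²=170 > ρ²=55 → inactive
F = F_att + ΣF_rep = (3.8270,-10.4615)
p' = p + 1/4·F = (-1.0432,0.3846)

Fx=3.8270 Fy=-10.4615 x'=-1.0432 y'=0.3846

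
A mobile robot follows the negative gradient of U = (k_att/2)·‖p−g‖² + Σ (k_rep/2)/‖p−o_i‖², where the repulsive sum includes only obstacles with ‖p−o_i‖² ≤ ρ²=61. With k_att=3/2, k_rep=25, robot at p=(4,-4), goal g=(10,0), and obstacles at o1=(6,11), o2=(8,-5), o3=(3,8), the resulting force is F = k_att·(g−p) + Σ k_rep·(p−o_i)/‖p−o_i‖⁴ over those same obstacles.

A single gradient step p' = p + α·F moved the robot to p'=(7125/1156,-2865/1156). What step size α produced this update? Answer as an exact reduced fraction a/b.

F_att = 3/2·(g−p) = 3/2·(6,4) = (9.0000,6.0000)
o1: d²=229 > ρ²=61 → inactive
o2: d²=17 ≤ ρ²=61; F_rep = 25·(-4,1)/17² = (-0.3460,0.0865)
o3: d²=145 > ρ²=61 → inactive
F = F_att + ΣF_rep = (8.6540,6.0865)
Δp = p'−p = (2.1635,1.5216); α = Δx/Fx = (2501/1156) / (2501/289) = 1/4
check: Δy/Fy = (1759/1156) / (1759/289) = 1/4 ✓

α = 1/4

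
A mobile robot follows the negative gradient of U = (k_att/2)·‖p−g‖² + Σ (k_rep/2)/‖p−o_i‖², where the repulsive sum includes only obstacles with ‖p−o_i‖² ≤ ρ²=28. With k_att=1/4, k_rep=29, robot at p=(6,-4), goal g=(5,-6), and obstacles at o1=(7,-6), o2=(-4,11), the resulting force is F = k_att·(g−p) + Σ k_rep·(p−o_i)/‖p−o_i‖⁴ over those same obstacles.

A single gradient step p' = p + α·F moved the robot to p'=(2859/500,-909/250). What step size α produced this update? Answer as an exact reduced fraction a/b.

F_att = 1/4·(g−p) = 1/4·(-1,-2) = (-0.2500,-0.5000)
o1: d²=5 ≤ ρ²=28; F_rep = 29·(-1,2)/5² = (-1.1600,2.3200)
o2: d²=325 > ρ²=28 → inactive
F = F_att + ΣF_rep = (-1.4100,1.8200)
Δp = p'−p = (-0.2820,0.3640); α = Δx/Fx = (-141/500) / (-141/100) = 1/5
check: Δy/Fy = (91/250) / (91/50) = 1/5 ✓

α = 1/5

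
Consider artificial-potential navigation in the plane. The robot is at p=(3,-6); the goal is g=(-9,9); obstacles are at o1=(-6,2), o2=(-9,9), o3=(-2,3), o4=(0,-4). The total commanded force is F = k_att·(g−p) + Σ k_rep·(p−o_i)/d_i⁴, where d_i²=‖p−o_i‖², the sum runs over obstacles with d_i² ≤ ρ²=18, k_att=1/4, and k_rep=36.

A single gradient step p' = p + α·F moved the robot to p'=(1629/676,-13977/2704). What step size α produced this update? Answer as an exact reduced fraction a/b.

F_att = 1/4·(g−p) = 1/4·(-12,15) = (-3.0000,3.7500)
o1: d²=145 > ρ²=18 → inactive
o2: d²=369 > ρ²=18 → inactive
o3: d²=106 > ρ²=18 → inactive
o4: d²=13 ≤ ρ²=18; F_rep = 36·(3,-2)/13² = (0.6391,-0.4260)
F = F_att + ΣF_rep = (-2.3609,3.3240)
Δp = p'−p = (-0.5902,0.8310); α = Δx/Fx = (-399/676) / (-399/169) = 1/4
check: Δy/Fy = (2247/2704) / (2247/676) = 1/4 ✓

α = 1/4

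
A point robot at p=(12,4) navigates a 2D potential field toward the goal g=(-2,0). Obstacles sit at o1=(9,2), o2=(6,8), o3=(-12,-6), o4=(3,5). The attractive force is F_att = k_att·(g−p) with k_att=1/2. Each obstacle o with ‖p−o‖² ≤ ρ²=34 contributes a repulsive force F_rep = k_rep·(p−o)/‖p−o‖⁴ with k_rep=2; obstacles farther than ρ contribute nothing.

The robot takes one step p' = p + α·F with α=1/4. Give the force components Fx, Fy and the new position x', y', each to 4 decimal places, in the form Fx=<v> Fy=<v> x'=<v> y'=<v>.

F_att = 1/2·(g−p) = 1/2·(-14,-4) = (-7.0000,-2.0000)
o1: d²=13 ≤ ρ²=34; F_rep = 2·(3,2)/13² = (0.0355,0.0237)
o2: d²=52 > ρ²=34 → inactive
o3: d²=676 > ρ²=34 → inactive
o4: d²=82 > ρ²=34 → inactive
F = F_att + ΣF_rep = (-6.9645,-1.9763)
p' = p + 1/4·F = (10.2589,3.5059)

Fx=-6.9645 Fy=-1.9763 x'=10.2589 y'=3.5059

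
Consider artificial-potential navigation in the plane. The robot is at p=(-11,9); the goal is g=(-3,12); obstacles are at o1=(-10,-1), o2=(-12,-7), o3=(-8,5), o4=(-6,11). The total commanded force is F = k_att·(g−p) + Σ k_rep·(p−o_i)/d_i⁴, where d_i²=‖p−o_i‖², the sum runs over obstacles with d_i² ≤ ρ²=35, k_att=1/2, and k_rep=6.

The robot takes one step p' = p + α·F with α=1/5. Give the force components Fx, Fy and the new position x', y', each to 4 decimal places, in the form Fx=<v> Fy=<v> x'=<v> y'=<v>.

Fx=3.9355 Fy=1.5241 x'=-10.2129 y'=9.3048

F_att = 1/2·(g−p) = 1/2·(8,3) = (4.0000,1.5000)
o1: d²=101 > ρ²=35 → inactive
o2: d²=257 > ρ²=35 → inactive
o3: d²=25 ≤ ρ²=35; F_rep = 6·(-3,4)/25² = (-0.0288,0.0384)
o4: d²=29 ≤ ρ²=35; F_rep = 6·(-5,-2)/29² = (-0.0357,-0.0143)
F = F_att + ΣF_rep = (3.9355,1.5241)
p' = p + 1/5·F = (-10.2129,9.3048)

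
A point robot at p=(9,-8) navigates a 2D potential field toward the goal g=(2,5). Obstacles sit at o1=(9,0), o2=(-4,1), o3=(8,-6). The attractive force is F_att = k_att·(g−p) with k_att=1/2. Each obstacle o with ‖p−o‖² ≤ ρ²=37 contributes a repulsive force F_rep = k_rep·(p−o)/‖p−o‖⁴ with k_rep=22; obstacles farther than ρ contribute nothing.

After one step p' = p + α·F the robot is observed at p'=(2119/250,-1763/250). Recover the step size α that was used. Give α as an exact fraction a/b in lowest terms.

α = 1/5

F_att = 1/2·(g−p) = 1/2·(-7,13) = (-3.5000,6.5000)
o1: d²=64 > ρ²=37 → inactive
o2: d²=250 > ρ²=37 → inactive
o3: d²=5 ≤ ρ²=37; F_rep = 22·(1,-2)/5² = (0.8800,-1.7600)
F = F_att + ΣF_rep = (-2.6200,4.7400)
Δp = p'−p = (-0.5240,0.9480); α = Δx/Fx = (-131/250) / (-131/50) = 1/5
check: Δy/Fy = (237/250) / (237/50) = 1/5 ✓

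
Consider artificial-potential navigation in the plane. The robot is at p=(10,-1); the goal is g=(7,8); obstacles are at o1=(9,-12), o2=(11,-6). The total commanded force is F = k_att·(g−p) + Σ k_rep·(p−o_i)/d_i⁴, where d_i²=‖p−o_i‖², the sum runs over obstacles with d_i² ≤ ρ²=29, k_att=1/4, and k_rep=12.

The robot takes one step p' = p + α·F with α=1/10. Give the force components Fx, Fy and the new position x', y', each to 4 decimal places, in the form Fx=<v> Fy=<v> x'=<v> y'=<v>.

F_att = 1/4·(g−p) = 1/4·(-3,9) = (-0.7500,2.2500)
o1: d²=122 > ρ²=29 → inactive
o2: d²=26 ≤ ρ²=29; F_rep = 12·(-1,5)/26² = (-0.0178,0.0888)
F = F_att + ΣF_rep = (-0.7678,2.3388)
p' = p + 1/10·F = (9.9232,-0.7661)

Fx=-0.7678 Fy=2.3388 x'=9.9232 y'=-0.7661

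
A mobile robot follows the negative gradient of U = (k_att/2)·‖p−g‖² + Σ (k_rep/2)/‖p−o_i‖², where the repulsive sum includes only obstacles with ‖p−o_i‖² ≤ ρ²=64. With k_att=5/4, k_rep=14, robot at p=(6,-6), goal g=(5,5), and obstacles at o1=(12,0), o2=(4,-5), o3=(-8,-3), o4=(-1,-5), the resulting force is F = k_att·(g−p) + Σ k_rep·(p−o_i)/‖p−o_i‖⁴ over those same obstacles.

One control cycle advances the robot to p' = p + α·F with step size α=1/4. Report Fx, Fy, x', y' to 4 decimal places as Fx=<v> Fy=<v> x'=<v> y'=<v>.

F_att = 5/4·(g−p) = 5/4·(-1,11) = (-1.2500,13.7500)
o1: d²=72 > ρ²=64 → inactive
o2: d²=5 ≤ ρ²=64; F_rep = 14·(2,-1)/5² = (1.1200,-0.5600)
o3: d²=205 > ρ²=64 → inactive
o4: d²=50 ≤ ρ²=64; F_rep = 14·(7,-1)/50² = (0.0392,-0.0056)
F = F_att + ΣF_rep = (-0.0908,13.1844)
p' = p + 1/4·F = (5.9773,-2.7039)

Fx=-0.0908 Fy=13.1844 x'=5.9773 y'=-2.7039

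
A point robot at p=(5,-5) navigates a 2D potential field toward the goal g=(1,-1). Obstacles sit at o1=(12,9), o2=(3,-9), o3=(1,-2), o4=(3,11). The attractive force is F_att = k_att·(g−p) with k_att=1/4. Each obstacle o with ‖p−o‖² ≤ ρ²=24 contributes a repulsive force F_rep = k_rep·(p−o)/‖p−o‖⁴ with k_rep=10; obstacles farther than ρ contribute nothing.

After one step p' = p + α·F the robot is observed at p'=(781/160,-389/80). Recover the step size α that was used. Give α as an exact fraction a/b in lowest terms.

F_att = 1/4·(g−p) = 1/4·(-4,4) = (-1.0000,1.0000)
o1: d²=245 > ρ²=24 → inactive
o2: d²=20 ≤ ρ²=24; F_rep = 10·(2,4)/20² = (0.0500,0.1000)
o3: d²=25 > ρ²=24 → inactive
o4: d²=260 > ρ²=24 → inactive
F = F_att + ΣF_rep = (-0.9500,1.1000)
Δp = p'−p = (-0.1187,0.1375); α = Δx/Fx = (-19/160) / (-19/20) = 1/8
check: Δy/Fy = (11/80) / (11/10) = 1/8 ✓

α = 1/8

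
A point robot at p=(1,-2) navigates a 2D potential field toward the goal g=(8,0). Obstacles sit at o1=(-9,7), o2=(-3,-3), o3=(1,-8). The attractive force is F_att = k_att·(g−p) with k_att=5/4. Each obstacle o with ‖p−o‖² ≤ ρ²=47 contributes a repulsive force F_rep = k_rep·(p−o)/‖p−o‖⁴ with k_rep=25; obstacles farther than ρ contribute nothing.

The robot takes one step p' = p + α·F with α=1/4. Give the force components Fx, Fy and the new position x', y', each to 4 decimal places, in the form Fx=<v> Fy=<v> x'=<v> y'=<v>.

F_att = 5/4·(g−p) = 5/4·(7,2) = (8.7500,2.5000)
o1: d²=181 > ρ²=47 → inactive
o2: d²=17 ≤ ρ²=47; F_rep = 25·(4,1)/17² = (0.3460,0.0865)
o3: d²=36 ≤ ρ²=47; F_rep = 25·(0,6)/36² = (0.0000,0.1157)
F = F_att + ΣF_rep = (9.0960,2.7022)
p' = p + 1/4·F = (3.2740,-1.3244)

Fx=9.0960 Fy=2.7022 x'=3.2740 y'=-1.3244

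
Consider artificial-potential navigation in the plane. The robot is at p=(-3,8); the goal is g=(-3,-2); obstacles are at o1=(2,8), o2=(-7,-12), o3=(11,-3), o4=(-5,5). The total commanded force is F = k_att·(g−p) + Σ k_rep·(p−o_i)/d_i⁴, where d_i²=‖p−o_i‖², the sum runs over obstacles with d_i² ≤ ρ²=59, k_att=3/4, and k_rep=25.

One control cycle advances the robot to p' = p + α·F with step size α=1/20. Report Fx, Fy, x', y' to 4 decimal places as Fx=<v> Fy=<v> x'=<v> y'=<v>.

Fx=0.0959 Fy=-7.0562 x'=-2.9952 y'=7.6472

F_att = 3/4·(g−p) = 3/4·(0,-10) = (0.0000,-7.5000)
o1: d²=25 ≤ ρ²=59; F_rep = 25·(-5,0)/25² = (-0.2000,0.0000)
o2: d²=416 > ρ²=59 → inactive
o3: d²=317 > ρ²=59 → inactive
o4: d²=13 ≤ ρ²=59; F_rep = 25·(2,3)/13² = (0.2959,0.4438)
F = F_att + ΣF_rep = (0.0959,-7.0562)
p' = p + 1/20·F = (-2.9952,7.6472)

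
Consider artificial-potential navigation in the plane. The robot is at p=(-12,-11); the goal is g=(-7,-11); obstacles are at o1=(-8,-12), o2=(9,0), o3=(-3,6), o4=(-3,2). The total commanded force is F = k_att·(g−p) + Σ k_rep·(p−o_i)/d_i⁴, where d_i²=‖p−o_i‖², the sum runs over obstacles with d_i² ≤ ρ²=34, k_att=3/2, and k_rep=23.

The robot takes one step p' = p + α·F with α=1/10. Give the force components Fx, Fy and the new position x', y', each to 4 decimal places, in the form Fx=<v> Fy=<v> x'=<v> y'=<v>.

Fx=7.1817 Fy=0.0796 x'=-11.2818 y'=-10.9920

F_att = 3/2·(g−p) = 3/2·(5,0) = (7.5000,0.0000)
o1: d²=17 ≤ ρ²=34; F_rep = 23·(-4,1)/17² = (-0.3183,0.0796)
o2: d²=562 > ρ²=34 → inactive
o3: d²=370 > ρ²=34 → inactive
o4: d²=250 > ρ²=34 → inactive
F = F_att + ΣF_rep = (7.1817,0.0796)
p' = p + 1/10·F = (-11.2818,-10.9920)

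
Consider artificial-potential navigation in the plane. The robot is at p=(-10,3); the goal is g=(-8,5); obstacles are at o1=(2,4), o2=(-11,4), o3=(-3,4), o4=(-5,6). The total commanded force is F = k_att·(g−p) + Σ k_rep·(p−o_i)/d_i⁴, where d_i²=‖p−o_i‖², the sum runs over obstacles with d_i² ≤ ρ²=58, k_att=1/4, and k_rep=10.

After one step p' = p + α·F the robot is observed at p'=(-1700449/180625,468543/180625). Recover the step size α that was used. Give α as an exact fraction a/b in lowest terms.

α = 1/5

F_att = 1/4·(g−p) = 1/4·(2,2) = (0.5000,0.5000)
o1: d²=145 > ρ²=58 → inactive
o2: d²=2 ≤ ρ²=58; F_rep = 10·(1,-1)/2² = (2.5000,-2.5000)
o3: d²=50 ≤ ρ²=58; F_rep = 10·(-7,-1)/50² = (-0.0280,-0.0040)
o4: d²=34 ≤ ρ²=58; F_rep = 10·(-5,-3)/34² = (-0.0433,-0.0260)
F = F_att + ΣF_rep = (2.9287,-2.0300)
Δp = p'−p = (0.5857,-0.4060); α = Δx/Fx = (105801/180625) / (105801/36125) = 1/5
check: Δy/Fy = (-73332/180625) / (-73332/36125) = 1/5 ✓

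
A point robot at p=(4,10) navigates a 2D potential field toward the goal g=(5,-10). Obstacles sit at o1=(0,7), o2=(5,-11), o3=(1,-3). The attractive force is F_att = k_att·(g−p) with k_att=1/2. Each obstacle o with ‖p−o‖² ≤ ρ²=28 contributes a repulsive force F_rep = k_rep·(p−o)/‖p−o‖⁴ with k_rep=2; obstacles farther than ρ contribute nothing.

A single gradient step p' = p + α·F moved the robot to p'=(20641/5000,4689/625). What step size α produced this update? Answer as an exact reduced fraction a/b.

α = 1/4

F_att = 1/2·(g−p) = 1/2·(1,-20) = (0.5000,-10.0000)
o1: d²=25 ≤ ρ²=28; F_rep = 2·(4,3)/25² = (0.0128,0.0096)
o2: d²=442 > ρ²=28 → inactive
o3: d²=178 > ρ²=28 → inactive
F = F_att + ΣF_rep = (0.5128,-9.9904)
Δp = p'−p = (0.1282,-2.4976); α = Δx/Fx = (641/5000) / (641/1250) = 1/4
check: Δy/Fy = (-1561/625) / (-6244/625) = 1/4 ✓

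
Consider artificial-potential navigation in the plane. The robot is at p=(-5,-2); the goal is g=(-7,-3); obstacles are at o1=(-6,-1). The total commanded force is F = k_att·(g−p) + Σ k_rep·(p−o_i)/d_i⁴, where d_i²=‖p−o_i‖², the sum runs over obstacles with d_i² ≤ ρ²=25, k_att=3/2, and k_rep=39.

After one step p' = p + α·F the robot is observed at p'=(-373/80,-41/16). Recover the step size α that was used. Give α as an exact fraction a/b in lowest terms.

α = 1/20

F_att = 3/2·(g−p) = 3/2·(-2,-1) = (-3.0000,-1.5000)
o1: d²=2 ≤ ρ²=25; F_rep = 39·(1,-1)/2² = (9.7500,-9.7500)
F = F_att + ΣF_rep = (6.7500,-11.2500)
Δp = p'−p = (0.3375,-0.5625); α = Δx/Fx = (27/80) / (27/4) = 1/20
check: Δy/Fy = (-9/16) / (-45/4) = 1/20 ✓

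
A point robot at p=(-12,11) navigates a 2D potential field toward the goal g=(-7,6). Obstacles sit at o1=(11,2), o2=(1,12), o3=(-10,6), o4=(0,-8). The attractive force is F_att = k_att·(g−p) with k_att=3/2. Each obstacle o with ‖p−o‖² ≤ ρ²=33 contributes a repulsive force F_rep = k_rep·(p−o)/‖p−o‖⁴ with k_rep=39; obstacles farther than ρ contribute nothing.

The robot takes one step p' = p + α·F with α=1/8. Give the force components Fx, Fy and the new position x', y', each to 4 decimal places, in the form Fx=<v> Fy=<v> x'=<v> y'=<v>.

Fx=7.4073 Fy=-7.2681 x'=-11.0741 y'=10.0915

F_att = 3/2·(g−p) = 3/2·(5,-5) = (7.5000,-7.5000)
o1: d²=610 > ρ²=33 → inactive
o2: d²=170 > ρ²=33 → inactive
o3: d²=29 ≤ ρ²=33; F_rep = 39·(-2,5)/29² = (-0.0927,0.2319)
o4: d²=505 > ρ²=33 → inactive
F = F_att + ΣF_rep = (7.4073,-7.2681)
p' = p + 1/8·F = (-11.0741,10.0915)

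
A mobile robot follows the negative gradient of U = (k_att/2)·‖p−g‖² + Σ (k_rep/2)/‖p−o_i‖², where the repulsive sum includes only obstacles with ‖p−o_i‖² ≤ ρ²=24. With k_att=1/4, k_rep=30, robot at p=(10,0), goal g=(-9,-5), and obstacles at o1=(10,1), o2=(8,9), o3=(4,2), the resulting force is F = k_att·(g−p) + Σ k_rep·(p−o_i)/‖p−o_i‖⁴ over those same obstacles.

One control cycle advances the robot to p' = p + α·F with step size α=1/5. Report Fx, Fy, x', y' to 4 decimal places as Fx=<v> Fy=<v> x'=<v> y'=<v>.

Fx=-4.7500 Fy=-31.2500 x'=9.0500 y'=-6.2500

F_att = 1/4·(g−p) = 1/4·(-19,-5) = (-4.7500,-1.2500)
o1: d²=1 ≤ ρ²=24; F_rep = 30·(0,-1)/1² = (0.0000,-30.0000)
o2: d²=85 > ρ²=24 → inactive
o3: d²=40 > ρ²=24 → inactive
F = F_att + ΣF_rep = (-4.7500,-31.2500)
p' = p + 1/5·F = (9.0500,-6.2500)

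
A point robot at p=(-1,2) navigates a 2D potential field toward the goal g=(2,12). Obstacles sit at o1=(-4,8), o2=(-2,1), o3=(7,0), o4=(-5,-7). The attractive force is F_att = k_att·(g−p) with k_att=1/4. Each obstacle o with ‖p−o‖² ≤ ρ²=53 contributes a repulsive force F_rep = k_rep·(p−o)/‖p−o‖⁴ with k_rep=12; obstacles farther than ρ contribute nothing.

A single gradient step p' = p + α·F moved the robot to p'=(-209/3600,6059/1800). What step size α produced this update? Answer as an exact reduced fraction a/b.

α = 1/4

F_att = 1/4·(g−p) = 1/4·(3,10) = (0.7500,2.5000)
o1: d²=45 ≤ ρ²=53; F_rep = 12·(3,-6)/45² = (0.0178,-0.0356)
o2: d²=2 ≤ ρ²=53; F_rep = 12·(1,1)/2² = (3.0000,3.0000)
o3: d²=68 > ρ²=53 → inactive
o4: d²=97 > ρ²=53 → inactive
F = F_att + ΣF_rep = (3.7678,5.4644)
Δp = p'−p = (0.9419,1.3661); α = Δx/Fx = (3391/3600) / (3391/900) = 1/4
check: Δy/Fy = (2459/1800) / (2459/450) = 1/4 ✓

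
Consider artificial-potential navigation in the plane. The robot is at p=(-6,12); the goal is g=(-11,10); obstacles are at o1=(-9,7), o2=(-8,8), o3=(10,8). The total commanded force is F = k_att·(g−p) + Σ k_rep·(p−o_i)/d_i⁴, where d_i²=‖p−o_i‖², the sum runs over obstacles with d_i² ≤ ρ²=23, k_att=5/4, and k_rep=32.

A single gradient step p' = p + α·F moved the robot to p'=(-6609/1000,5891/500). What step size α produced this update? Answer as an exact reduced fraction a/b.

α = 1/10

F_att = 5/4·(g−p) = 5/4·(-5,-2) = (-6.2500,-2.5000)
o1: d²=34 > ρ²=23 → inactive
o2: d²=20 ≤ ρ²=23; F_rep = 32·(2,4)/20² = (0.1600,0.3200)
o3: d²=272 > ρ²=23 → inactive
F = F_att + ΣF_rep = (-6.0900,-2.1800)
Δp = p'−p = (-0.6090,-0.2180); α = Δx/Fx = (-609/1000) / (-609/100) = 1/10
check: Δy/Fy = (-109/500) / (-109/50) = 1/10 ✓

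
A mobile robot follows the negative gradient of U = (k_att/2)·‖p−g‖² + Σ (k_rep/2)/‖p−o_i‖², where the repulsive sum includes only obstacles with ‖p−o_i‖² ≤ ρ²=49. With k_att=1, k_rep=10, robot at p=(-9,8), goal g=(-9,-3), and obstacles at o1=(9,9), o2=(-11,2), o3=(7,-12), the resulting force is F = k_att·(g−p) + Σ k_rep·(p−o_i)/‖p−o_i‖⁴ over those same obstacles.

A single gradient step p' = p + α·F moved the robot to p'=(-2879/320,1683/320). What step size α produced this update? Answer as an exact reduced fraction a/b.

F_att = 1·(g−p) = 1·(0,-11) = (0.0000,-11.0000)
o1: d²=325 > ρ²=49 → inactive
o2: d²=40 ≤ ρ²=49; F_rep = 10·(2,6)/40² = (0.0125,0.0375)
o3: d²=656 > ρ²=49 → inactive
F = F_att + ΣF_rep = (0.0125,-10.9625)
Δp = p'−p = (0.0031,-2.7406); α = Δx/Fx = (1/320) / (1/80) = 1/4
check: Δy/Fy = (-877/320) / (-877/80) = 1/4 ✓

α = 1/4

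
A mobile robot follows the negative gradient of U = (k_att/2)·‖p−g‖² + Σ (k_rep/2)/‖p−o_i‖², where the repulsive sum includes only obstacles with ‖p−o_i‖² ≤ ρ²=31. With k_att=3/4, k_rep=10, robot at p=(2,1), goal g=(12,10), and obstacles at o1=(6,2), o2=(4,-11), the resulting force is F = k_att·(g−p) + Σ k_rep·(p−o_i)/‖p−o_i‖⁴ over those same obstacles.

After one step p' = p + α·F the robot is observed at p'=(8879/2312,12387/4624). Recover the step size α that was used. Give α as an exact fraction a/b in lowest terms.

F_att = 3/4·(g−p) = 3/4·(10,9) = (7.5000,6.7500)
o1: d²=17 ≤ ρ²=31; F_rep = 10·(-4,-1)/17² = (-0.1384,-0.0346)
o2: d²=148 > ρ²=31 → inactive
F = F_att + ΣF_rep = (7.3616,6.7154)
Δp = p'−p = (1.8404,1.6788); α = Δx/Fx = (4255/2312) / (4255/578) = 1/4
check: Δy/Fy = (7763/4624) / (7763/1156) = 1/4 ✓

α = 1/4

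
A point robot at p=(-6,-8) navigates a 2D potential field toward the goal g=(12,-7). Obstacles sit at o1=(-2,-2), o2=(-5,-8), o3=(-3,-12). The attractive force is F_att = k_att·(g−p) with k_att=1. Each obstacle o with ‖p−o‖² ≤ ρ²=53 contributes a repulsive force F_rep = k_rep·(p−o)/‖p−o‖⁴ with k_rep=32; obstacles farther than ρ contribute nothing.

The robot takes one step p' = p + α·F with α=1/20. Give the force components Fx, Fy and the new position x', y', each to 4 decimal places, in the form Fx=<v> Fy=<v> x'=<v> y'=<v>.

F_att = 1·(g−p) = 1·(18,1) = (18.0000,1.0000)
o1: d²=52 ≤ ρ²=53; F_rep = 32·(-4,-6)/52² = (-0.0473,-0.0710)
o2: d²=1 ≤ ρ²=53; F_rep = 32·(-1,0)/1² = (-32.0000,0.0000)
o3: d²=25 ≤ ρ²=53; F_rep = 32·(-3,4)/25² = (-0.1536,0.2048)
F = F_att + ΣF_rep = (-14.2009,1.1338)
p' = p + 1/20·F = (-6.7100,-7.9433)

Fx=-14.2009 Fy=1.1338 x'=-6.7100 y'=-7.9433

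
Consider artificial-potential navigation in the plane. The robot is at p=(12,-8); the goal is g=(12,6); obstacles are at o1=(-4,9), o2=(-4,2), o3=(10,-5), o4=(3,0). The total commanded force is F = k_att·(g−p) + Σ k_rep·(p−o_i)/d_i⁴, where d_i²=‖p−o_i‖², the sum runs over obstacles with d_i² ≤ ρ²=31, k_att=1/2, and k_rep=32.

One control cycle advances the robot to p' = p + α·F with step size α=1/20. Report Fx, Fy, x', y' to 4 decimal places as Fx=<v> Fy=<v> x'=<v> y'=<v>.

F_att = 1/2·(g−p) = 1/2·(0,14) = (0.0000,7.0000)
o1: d²=545 > ρ²=31 → inactive
o2: d²=356 > ρ²=31 → inactive
o3: d²=13 ≤ ρ²=31; F_rep = 32·(2,-3)/13² = (0.3787,-0.5680)
o4: d²=145 > ρ²=31 → inactive
F = F_att + ΣF_rep = (0.3787,6.4320)
p' = p + 1/20·F = (12.0189,-7.6784)

Fx=0.3787 Fy=6.4320 x'=12.0189 y'=-7.6784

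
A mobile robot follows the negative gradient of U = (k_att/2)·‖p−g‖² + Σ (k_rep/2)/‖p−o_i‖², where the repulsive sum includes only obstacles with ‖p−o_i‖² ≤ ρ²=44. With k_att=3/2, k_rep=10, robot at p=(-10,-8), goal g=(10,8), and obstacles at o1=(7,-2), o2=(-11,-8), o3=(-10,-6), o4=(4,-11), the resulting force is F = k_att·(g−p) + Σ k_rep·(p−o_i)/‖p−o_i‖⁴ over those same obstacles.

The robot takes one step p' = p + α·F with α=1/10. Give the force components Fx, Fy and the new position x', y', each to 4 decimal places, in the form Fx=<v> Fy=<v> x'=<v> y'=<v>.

Fx=40.0000 Fy=22.7500 x'=-6.0000 y'=-5.7250

F_att = 3/2·(g−p) = 3/2·(20,16) = (30.0000,24.0000)
o1: d²=325 > ρ²=44 → inactive
o2: d²=1 ≤ ρ²=44; F_rep = 10·(1,0)/1² = (10.0000,0.0000)
o3: d²=4 ≤ ρ²=44; F_rep = 10·(0,-2)/4² = (0.0000,-1.2500)
o4: d²=205 > ρ²=44 → inactive
F = F_att + ΣF_rep = (40.0000,22.7500)
p' = p + 1/10·F = (-6.0000,-5.7250)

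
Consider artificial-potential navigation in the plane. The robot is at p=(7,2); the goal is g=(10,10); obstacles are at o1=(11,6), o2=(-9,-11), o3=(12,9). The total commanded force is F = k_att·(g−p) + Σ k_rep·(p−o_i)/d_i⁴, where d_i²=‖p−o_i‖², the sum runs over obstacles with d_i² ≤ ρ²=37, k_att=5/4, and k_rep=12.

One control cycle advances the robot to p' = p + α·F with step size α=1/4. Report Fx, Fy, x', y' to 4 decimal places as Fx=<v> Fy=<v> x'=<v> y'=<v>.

F_att = 5/4·(g−p) = 5/4·(3,8) = (3.7500,10.0000)
o1: d²=32 ≤ ρ²=37; F_rep = 12·(-4,-4)/32² = (-0.0469,-0.0469)
o2: d²=425 > ρ²=37 → inactive
o3: d²=74 > ρ²=37 → inactive
F = F_att + ΣF_rep = (3.7031,9.9531)
p' = p + 1/4·F = (7.9258,4.4883)

Fx=3.7031 Fy=9.9531 x'=7.9258 y'=4.4883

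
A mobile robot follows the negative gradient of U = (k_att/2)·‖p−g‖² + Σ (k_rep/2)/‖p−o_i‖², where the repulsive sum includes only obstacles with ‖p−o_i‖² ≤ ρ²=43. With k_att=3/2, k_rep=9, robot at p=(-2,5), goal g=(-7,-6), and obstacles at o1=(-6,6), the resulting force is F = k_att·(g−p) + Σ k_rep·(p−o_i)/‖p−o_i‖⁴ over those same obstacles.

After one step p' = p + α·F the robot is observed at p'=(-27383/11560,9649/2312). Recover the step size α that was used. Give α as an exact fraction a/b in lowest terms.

α = 1/20

F_att = 3/2·(g−p) = 3/2·(-5,-11) = (-7.5000,-16.5000)
o1: d²=17 ≤ ρ²=43; F_rep = 9·(4,-1)/17² = (0.1246,-0.0311)
F = F_att + ΣF_rep = (-7.3754,-16.5311)
Δp = p'−p = (-0.3688,-0.8266); α = Δx/Fx = (-4263/11560) / (-4263/578) = 1/20
check: Δy/Fy = (-1911/2312) / (-9555/578) = 1/20 ✓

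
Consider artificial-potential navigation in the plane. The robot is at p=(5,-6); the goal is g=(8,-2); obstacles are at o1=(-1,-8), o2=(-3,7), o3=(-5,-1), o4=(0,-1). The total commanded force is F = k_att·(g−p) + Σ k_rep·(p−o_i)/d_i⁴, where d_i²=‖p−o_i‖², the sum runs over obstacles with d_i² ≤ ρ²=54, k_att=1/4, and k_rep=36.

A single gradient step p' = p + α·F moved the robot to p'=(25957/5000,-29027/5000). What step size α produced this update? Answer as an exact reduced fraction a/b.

F_att = 1/4·(g−p) = 1/4·(3,4) = (0.7500,1.0000)
o1: d²=40 ≤ ρ²=54; F_rep = 36·(6,2)/40² = (0.1350,0.0450)
o2: d²=233 > ρ²=54 → inactive
o3: d²=125 > ρ²=54 → inactive
o4: d²=50 ≤ ρ²=54; F_rep = 36·(5,-5)/50² = (0.0720,-0.0720)
F = F_att + ΣF_rep = (0.9570,0.9730)
Δp = p'−p = (0.1914,0.1946); α = Δx/Fx = (957/5000) / (957/1000) = 1/5
check: Δy/Fy = (973/5000) / (973/1000) = 1/5 ✓

α = 1/5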